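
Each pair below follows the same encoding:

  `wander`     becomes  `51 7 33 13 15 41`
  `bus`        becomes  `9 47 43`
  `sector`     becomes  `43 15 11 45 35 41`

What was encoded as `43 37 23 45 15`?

spite

Each letter becomes 2×(its alphabet position, a=1..z=26) + 5.
Decoding 43 37 23 45 15: 43→(43−5)÷2=19=s, 37→(37−5)÷2=16=p, 23→(23−5)÷2=9=i, 45→(45−5)÷2=20=t, 15→(15−5)÷2=5=e.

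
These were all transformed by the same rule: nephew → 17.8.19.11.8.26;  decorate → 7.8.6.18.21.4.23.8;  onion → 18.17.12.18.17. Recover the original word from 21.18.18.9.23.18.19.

rooftop

n is letter #14 and maps to 17: an offset of 3. Letters become their 1-based position plus 3 (so a→4, b→5, …).
Undoing it on 21.18.18.9.23.18.19: 21→(21−3)÷1=18=r, 18→(18−3)÷1=15=o, 18→(18−3)÷1=15=o, 9→(9−3)÷1=6=f, 23→(23−3)÷1=20=t, 18→(18−3)÷1=15=o, 19→(19−3)÷1=16=p.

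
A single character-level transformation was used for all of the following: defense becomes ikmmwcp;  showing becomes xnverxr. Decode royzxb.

In defense: d→i is +5, e→k is +6, f→m is +7, e→m is +8 — the shift increases by 1 each position. Letter i (0-indexed) is shifted by i+5, so successive shifts are 5, 6, 7, ….
Decoding royzxb: r−5=m, o−6=i, y−7=r, z−8=r, x−9=o, b−10=r.

mirror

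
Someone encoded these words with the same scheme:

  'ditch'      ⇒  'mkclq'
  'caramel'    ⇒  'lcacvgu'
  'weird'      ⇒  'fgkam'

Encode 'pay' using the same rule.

The shift depends on letter class: consonant d→m is +9, but vowel i→k is +2. The rule splits by letter class: vowels +2, consonants +9.
Applying it to pay: p(cons)+9=y, a(vowel)+2=c, y(cons)+9=h.

ych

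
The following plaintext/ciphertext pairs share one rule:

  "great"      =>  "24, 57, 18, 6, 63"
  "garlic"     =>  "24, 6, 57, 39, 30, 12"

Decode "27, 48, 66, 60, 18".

house

g(#7)→24 and r(#18)→57: differences scale by 3, so n = 3·pos + 3. The formula is n = 3×(alphabet index, a=1) + 3.
Reversing it on 27, 48, 66, 60, 18: 27→(27−3)÷3=8=h, 48→(48−3)÷3=15=o, 66→(66−3)÷3=21=u, 60→(60−3)÷3=19=s, 18→(18−3)÷3=5=e.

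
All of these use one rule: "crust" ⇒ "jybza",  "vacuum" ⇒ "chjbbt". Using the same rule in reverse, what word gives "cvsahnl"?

Compare letters: c→j is +7, r→y is +7, u→b is +7 — a constant shift. Each letter is shifted forward by 7 in the alphabet (a Caesar shift of +7).
Reversing it on cvsahnl: c−7=v, v−7=o, s−7=l, a−7=t, h−7=a, n−7=g, l−7=e.

voltage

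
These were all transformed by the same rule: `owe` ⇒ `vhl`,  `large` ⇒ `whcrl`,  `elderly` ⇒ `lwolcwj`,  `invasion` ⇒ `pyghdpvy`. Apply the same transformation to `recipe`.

Vowels shift forward by 7 and consonants shift forward by 11.
On recipe: r(cons)+11=c, e(vowel)+7=l, c(cons)+11=n, i(vowel)+7=p, p(cons)+11=a, e(vowel)+7=l.

clnpal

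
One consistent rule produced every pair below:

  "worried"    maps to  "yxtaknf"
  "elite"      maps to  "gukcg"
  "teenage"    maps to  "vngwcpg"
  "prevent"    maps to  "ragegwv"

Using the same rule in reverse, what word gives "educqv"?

The shifts repeat in a cycle of length 2: positions 0,1,… shift by +2, +9, then the pattern repeats.
Undoing it on educqv: e−2=c, d−9=u, u−2=s, c−9=t, q−2=o, v−9=m.

custom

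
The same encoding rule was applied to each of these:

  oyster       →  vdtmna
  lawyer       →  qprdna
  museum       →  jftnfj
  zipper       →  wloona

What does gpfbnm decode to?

o(14)→v(21) and y(24)→d(3) fit y≡19x+15 (mod 26); the inverse of 19 mod 26 is 11. Treating letters as 0–25, the rule is x ↦ 19x + 15 (mod 26).
Reversing it on gpfbnm: g(6)→11·(6−15)≡5=f; p(15)→11·(15−15)≡0=a; f(5)→11·(5−15)≡20=u; b(1)→11·(1−15)≡2=c; n(13)→11·(13−15)≡4=e; m(12)→11·(12−15)≡19=t (all mod 26).

faucet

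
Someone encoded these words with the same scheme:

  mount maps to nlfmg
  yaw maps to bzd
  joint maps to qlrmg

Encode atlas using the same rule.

zgozh

This is the alphabet-reversal cipher (Atbash): a becomes z, b becomes y, etc.
Applying it to atlas: a↔z, t↔g, l↔o, a↔z, s↔h.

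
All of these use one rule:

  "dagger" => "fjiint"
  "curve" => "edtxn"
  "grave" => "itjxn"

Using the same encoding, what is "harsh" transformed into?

jjtuj

The shift depends on letter class: consonant d→f is +2, but vowel a→j is +9. Two shifts are in play — +9 for a/e/i/o/u, +2 for every other letter.
For harsh: h(cons)+2=j, a(vowel)+9=j, r(cons)+2=t, s(cons)+2=u, h(cons)+2=j.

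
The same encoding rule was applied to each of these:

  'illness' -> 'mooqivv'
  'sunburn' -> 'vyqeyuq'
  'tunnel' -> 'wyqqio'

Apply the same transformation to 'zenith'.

ciqmwk

Vowels shift forward by 4 and consonants shift forward by 3.
Applying it to zenith: z(cons)+3=c, e(vowel)+4=i, n(cons)+3=q, i(vowel)+4=m, t(cons)+3=w, h(cons)+3=k.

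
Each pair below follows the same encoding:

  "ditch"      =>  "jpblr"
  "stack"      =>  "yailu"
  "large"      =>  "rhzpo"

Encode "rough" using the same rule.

xvcpr

The shift increases by 1 at each position, starting from +6: 6, 7, 8, ….
Applying it to rough: r+6=x, o+7=v, u+8=c, g+9=p, h+10=r.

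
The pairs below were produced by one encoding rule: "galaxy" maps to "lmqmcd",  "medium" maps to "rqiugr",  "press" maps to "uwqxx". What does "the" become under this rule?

The shift depends on letter class: consonant g→l is +5, but vowel a→m is +12. Vowels shift forward by 12 and consonants shift forward by 5.
For the: t(cons)+5=y, h(cons)+5=m, e(vowel)+12=q.

ymq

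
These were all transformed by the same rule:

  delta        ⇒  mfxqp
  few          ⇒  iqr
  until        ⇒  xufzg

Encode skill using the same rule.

The word is reversed, then every letter is shifted forward by 12.
On skill: reverse → lliks; then shift: l+12=x, l+12=x, i+12=u, k+12=w, s+12=e.

xxuwe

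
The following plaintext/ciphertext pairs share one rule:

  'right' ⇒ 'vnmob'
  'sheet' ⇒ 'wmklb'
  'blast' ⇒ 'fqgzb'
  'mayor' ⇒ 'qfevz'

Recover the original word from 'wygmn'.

Each letter shifts forward by (position + 4), i.e. 4, 5, 6, … — the shift grows by one for each successive letter.
Decoding wygmn: w−4=s, y−5=t, g−6=a, m−7=f, n−8=f.

staff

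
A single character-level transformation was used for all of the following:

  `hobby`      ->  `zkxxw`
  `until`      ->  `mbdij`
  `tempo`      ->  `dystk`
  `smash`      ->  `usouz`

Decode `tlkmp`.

proud

This is an affine cipher: with a=0,…,z=25, each position x becomes (9x+14) mod 26.
Decoding tlkmp: t(19)→3·(19−14)≡15=p; l(11)→3·(11−14)≡17=r; k(10)→3·(10−14)≡14=o; m(12)→3·(12−14)≡20=u; p(15)→3·(15−14)≡3=d (all mod 26).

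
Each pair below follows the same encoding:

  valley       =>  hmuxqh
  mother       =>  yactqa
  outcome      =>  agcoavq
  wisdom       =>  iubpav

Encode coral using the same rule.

oaamx

Shifts by position in valley: pos 0: v→h (+12), pos 1: a→m (+12), pos 2: l→u (+9), pos 3: l→x (+12), pos 4: e→q (+12), pos 5: y→h (+9) — repeating every 3. It's a Vigenère-style cipher with numeric key [12,12,9]: position i shifts by key[i mod 3].
On coral: c+12=o, o+12=a, r+9=a, a+12=m, l+12=x.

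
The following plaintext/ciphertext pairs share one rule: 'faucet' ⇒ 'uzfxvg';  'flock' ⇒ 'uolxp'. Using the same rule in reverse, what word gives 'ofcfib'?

luxury

Each pair mirrors across the alphabet (f↔u, a↔z, u↔f): positions sum to 25. Letters are reflected about the middle of the alphabet (position → 25−position): Atbash.
Reversing it on ofcfib: o↔l, f↔u, c↔x, f↔u, i↔r, b↔y.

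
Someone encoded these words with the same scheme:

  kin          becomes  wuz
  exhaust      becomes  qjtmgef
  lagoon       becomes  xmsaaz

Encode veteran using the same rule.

hqfqdmz

Compare letters: k→w is +12, i→u is +12, n→z is +12 — a constant shift. This is a Caesar cipher with shift 12.
For veteran: v+12=h, e+12=q, t+12=f, e+12=q, r+12=d, a+12=m, n+12=z.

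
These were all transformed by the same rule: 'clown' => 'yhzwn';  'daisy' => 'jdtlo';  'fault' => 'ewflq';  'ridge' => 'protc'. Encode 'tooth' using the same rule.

sezze

The output letters match the input read backwards, each shifted +11: clown reversed is nwolc. The word is reversed, then every letter is shifted forward by 11.
On tooth: reverse → htoot; then shift: h+11=s, t+11=e, o+11=z, o+11=z, t+11=e.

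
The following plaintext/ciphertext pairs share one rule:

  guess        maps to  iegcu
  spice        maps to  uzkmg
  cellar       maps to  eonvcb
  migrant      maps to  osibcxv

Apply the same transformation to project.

rbqtgmv

Shifts by position in guess: pos 0: g→i (+2), pos 1: u→e (+10), pos 2: e→g (+2), pos 3: s→c (+10) — repeating every 2. It's a Vigenère-style cipher with numeric key [2,10]: position i shifts by key[i mod 2].
Applying it to project: p+2=r, r+10=b, o+2=q, j+10=t, e+2=g, c+10=m, t+2=v.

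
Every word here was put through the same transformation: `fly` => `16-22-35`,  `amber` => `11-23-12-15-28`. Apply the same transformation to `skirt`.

29-21-19-28-30

Each letter is replaced by its alphabet position (a=1..z=26) + 10.
Applying it to skirt: s=19→29, k=11→21, i=9→19, r=18→28, t=20→30.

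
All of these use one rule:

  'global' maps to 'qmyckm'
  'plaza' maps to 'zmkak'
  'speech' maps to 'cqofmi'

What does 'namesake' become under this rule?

Shifts by position in global: pos 0: g→q (+10), pos 1: l→m (+1), pos 2: o→y (+10), pos 3: b→c (+1) — repeating every 2. It's a Vigenère-style cipher with numeric key [10,1]: position i shifts by key[i mod 2].
On namesake: n+10=x, a+1=b, m+10=w, e+1=f, s+10=c, a+1=b, k+10=u, e+1=f.

xbwfcbuf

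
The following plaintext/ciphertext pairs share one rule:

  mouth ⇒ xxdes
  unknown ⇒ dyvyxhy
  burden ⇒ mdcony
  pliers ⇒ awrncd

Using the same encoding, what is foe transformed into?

Vowels shift forward by 9 and consonants shift forward by 11.
On foe: f(cons)+11=q, o(vowel)+9=x, e(vowel)+9=n.

qxn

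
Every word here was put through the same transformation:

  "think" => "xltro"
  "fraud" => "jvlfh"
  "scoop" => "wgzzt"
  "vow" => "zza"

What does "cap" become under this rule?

The shift depends on letter class: consonant t→x is +4, but vowel i→t is +11. Vowels shift forward by 11 and consonants shift forward by 4.
Applying it to cap: c(cons)+4=g, a(vowel)+11=l, p(cons)+4=t.

glt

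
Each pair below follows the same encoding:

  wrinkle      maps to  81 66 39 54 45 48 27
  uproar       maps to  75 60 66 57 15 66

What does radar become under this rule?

w(#23)→81 and r(#18)→66: differences scale by 3, so n = 3·pos + 12. With a=1..z=26, the number is 3·pos + 12.
On radar: r=18→66, a=1→15, d=4→24, a=1→15, r=18→66.

66 15 24 15 66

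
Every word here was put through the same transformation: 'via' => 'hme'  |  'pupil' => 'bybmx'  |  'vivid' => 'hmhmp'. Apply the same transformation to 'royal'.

dskex

The shift depends on letter class: consonant v→h is +12, but vowel i→m is +4. The rule splits by letter class: vowels +4, consonants +12.
For royal: r(cons)+12=d, o(vowel)+4=s, y(cons)+12=k, a(vowel)+4=e, l(cons)+12=x.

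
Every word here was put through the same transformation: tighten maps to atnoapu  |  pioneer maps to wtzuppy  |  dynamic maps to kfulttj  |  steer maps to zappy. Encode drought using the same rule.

kyzfnoa

Vowels shift forward by 11 and consonants shift forward by 7.
For drought: d(cons)+7=k, r(cons)+7=y, o(vowel)+11=z, u(vowel)+11=f, g(cons)+7=n, h(cons)+7=o, t(cons)+7=a.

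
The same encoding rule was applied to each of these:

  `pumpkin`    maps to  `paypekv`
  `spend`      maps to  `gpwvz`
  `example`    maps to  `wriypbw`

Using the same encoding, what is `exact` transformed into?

wricd

p(15)→p(15) and u(20)→a(0) fit y≡23x+8 (mod 26); the inverse of 23 mod 26 is 17. Treating letters as 0–25, the rule is x ↦ 23x + 8 (mod 26).
Applying it to exact: e(4)→23·4+8≡22=w; x(23)→23·23+8≡17=r; a(0)→23·0+8≡8=i; c(2)→23·2+8≡2=c; t(19)→23·19+8≡3=d (all mod 26).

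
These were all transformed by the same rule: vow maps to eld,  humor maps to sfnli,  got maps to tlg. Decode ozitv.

large

Each pair mirrors across the alphabet (v↔e, o↔l, w↔d): positions sum to 25. Letters are reflected about the middle of the alphabet (position → 25−position): Atbash.
Undoing it on ozitv: o↔l, z↔a, i↔r, t↔g, v↔e.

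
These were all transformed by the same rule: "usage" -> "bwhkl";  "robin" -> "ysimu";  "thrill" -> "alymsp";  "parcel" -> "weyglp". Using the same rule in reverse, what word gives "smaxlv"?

Shifts by position in usage: pos 0: u→b (+7), pos 1: s→w (+4), pos 2: a→h (+7), pos 3: g→k (+4) — repeating every 2. It's a Vigenère-style cipher with numeric key [7,4]: position i shifts by key[i mod 2].
Undoing it on smaxlv: s−7=l, m−4=i, a−7=t, x−4=t, l−7=e, v−4=r.

litter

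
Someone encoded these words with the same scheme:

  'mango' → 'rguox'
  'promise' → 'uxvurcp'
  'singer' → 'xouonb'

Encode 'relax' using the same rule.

In mango: m→r is +5, a→g is +6, n→u is +7, g→o is +8 — the shift increases by 1 each position. The shift increases by 1 at each position, starting from +5: 5, 6, 7, ….
On relax: r+5=w, e+6=k, l+7=s, a+8=i, x+9=g.

wksig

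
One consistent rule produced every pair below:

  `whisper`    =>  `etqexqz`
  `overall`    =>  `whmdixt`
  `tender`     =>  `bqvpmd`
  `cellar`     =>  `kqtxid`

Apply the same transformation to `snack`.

azios

It's a Vigenère-style cipher with numeric key [8,12]: position i shifts by key[i mod 2].
Applying it to snack: s+8=a, n+12=z, a+8=i, c+12=o, k+8=s.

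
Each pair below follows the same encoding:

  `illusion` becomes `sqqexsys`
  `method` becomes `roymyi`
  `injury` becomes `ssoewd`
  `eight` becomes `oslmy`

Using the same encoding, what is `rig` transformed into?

wsl

The shift depends on letter class: consonant l→q is +5, but vowel i→s is +10. The rule splits by letter class: vowels +10, consonants +5.
For rig: r(cons)+5=w, i(vowel)+10=s, g(cons)+5=l.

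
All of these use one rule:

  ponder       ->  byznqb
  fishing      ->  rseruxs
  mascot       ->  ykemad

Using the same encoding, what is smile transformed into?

Shifts by position in ponder: pos 0: p→b (+12), pos 1: o→y (+10), pos 2: n→z (+12), pos 3: d→n (+10) — repeating every 2. It's a Vigenère-style cipher with numeric key [12,10]: position i shifts by key[i mod 2].
On smile: s+12=e, m+10=w, i+12=u, l+10=v, e+12=q.

ewuvq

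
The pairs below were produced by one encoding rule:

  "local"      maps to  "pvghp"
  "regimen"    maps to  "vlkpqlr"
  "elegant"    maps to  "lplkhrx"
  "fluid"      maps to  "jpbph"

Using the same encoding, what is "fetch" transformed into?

Vowels shift forward by 7 and consonants shift forward by 4.
Applying it to fetch: f(cons)+4=j, e(vowel)+7=l, t(cons)+4=x, c(cons)+4=g, h(cons)+4=l.

jlxgl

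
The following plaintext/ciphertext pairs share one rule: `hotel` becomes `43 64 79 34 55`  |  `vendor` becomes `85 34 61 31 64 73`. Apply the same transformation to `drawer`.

31 73 22 88 34 73

The formula is n = 3×(alphabet index, a=1) + 19.
For drawer: d=4→31, r=18→73, a=1→22, w=23→88, e=5→34, r=18→73.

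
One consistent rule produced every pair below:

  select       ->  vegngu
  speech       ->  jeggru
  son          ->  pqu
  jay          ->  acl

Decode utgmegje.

checkers

The output letters match the input read backwards, each shifted +2: select reversed is tceles. The word is reversed, then every letter is shifted forward by 2.
Decoding utgmegje: shift back: u−2=s, t−2=r, g−2=e, m−2=k, e−2=c, g−2=e, j−2=h, e−2=c → srekcehc; then reverse → checkers.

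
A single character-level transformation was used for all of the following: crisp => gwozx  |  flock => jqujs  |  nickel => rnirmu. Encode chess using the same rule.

gmkza

In crisp: c→g is +4, r→w is +5, i→o is +6, s→z is +7 — the shift increases by 1 each position. Letter i (0-indexed) is shifted by i+4, so successive shifts are 4, 5, 6, ….
For chess: c+4=g, h+5=m, e+6=k, s+7=z, s+8=a.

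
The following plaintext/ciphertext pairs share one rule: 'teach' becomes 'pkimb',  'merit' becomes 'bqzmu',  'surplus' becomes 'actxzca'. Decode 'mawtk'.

close

The output letters match the input read backwards, each shifted +8: teach reversed is hcaet. Read the word backwards and shift each letter +8.
Reversing it on mawtk: shift back: m−8=e, a−8=s, w−8=o, t−8=l, k−8=c → esolc; then reverse → close.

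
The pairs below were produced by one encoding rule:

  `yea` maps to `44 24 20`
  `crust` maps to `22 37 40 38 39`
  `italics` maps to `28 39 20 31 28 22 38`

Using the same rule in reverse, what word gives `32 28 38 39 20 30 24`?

y is letter #25 and maps to 44: an offset of 19. Letters become their 1-based position plus 19 (so a→20, b→21, …).
Undoing it on 32 28 38 39 20 30 24: 32→(32−19)÷1=13=m, 28→(28−19)÷1=9=i, 38→(38−19)÷1=19=s, 39→(39−19)÷1=20=t, 20→(20−19)÷1=1=a, 30→(30−19)÷1=11=k, 24→(24−19)÷1=5=e.

mistake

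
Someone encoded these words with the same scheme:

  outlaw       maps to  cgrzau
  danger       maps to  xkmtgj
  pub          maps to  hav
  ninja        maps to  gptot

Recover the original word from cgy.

The output letters match the input read backwards, each shifted +6: outlaw reversed is waltuo. The word is reversed, then every letter is shifted forward by 6.
Decoding cgy: shift back: c−6=w, g−6=a, y−6=s → was; then reverse → saw.

saw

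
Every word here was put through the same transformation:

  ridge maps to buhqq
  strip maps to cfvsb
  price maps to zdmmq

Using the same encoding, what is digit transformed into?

Shifts by position in ridge: pos 0: r→b (+10), pos 1: i→u (+12), pos 2: d→h (+4), pos 3: g→q (+10), pos 4: e→q (+12) — repeating every 3. A repeating key of period 3 is used — shifts +10, +12, +4 over and over.
Applying it to digit: d+10=n, i+12=u, g+4=k, i+10=s, t+12=f.

nuksf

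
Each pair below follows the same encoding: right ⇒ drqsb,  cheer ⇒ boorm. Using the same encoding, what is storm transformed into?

Read the word backwards and shift each letter +10.
For storm: reverse → mrots; then shift: m+10=w, r+10=b, o+10=y, t+10=d, s+10=c.

wbydc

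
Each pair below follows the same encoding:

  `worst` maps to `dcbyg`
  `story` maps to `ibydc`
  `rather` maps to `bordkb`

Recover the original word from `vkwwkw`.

mammal

Read the word backwards and shift each letter +10.
Undoing it on vkwwkw: shift back: v−10=l, k−10=a, w−10=m, w−10=m, k−10=a, w−10=m → lammam; then reverse → mammal.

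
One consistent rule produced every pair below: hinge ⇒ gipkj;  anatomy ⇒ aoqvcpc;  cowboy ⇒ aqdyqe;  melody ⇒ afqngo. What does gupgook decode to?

immense

Read the word backwards and shift each letter +2.
Undoing it on gupgook: shift back: g−2=e, u−2=s, p−2=n, g−2=e, o−2=m, o−2=m, k−2=i → esnemmi; then reverse → immense.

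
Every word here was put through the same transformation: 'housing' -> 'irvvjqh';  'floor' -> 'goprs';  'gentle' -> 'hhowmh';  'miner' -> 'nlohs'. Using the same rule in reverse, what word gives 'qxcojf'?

public

The shifts repeat in a cycle of length 2: positions 0,1,… shift by +1, +3, then the pattern repeats.
Undoing it on qxcojf: q−1=p, x−3=u, c−1=b, o−3=l, j−1=i, f−3=c.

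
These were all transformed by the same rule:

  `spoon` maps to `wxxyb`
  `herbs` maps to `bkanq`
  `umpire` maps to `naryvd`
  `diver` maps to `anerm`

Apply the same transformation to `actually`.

The output letters match the input read backwards, each shifted +9: spoon reversed is noops. Read the word backwards and shift each letter +9.
For actually: reverse → yllautca; then shift: y+9=h, l+9=u, l+9=u, a+9=j, u+9=d, t+9=c, c+9=l, a+9=j.

huujdclj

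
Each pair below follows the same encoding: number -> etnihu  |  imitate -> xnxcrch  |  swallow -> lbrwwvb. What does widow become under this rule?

n(13)→e(4) and u(20)→t(19) fit y≡17x+17 (mod 26); the inverse of 17 mod 26 is 23. Each letter's alphabet position (a=0..z=25) is mapped through 17·x+17 mod 26 — an affine cipher.
Applying it to widow: w(22)→17·22+17≡1=b; i(8)→17·8+17≡23=x; d(3)→17·3+17≡16=q; o(14)→17·14+17≡21=v; w(22)→17·22+17≡1=b (all mod 26).

bxqvb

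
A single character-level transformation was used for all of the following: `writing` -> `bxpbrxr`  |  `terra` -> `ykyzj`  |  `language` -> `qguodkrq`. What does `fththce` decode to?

analyst

The shift increases by 1 at each position, starting from +5: 5, 6, 7, ….
Decoding fththce: f−5=a, t−6=n, h−7=a, t−8=l, h−9=y, c−10=s, e−11=t.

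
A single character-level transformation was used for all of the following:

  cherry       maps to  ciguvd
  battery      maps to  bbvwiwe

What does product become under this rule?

psqgyhz

Letter i (0-indexed) is shifted by i+0, so successive shifts are 0, 1, 2, ….
For product: p+0=p, r+1=s, o+2=q, d+3=g, u+4=y, c+5=h, t+6=z.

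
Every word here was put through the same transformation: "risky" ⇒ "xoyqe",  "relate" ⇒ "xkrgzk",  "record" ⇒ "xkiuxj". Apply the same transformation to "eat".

kgz

Compare letters: r→x is +6, i→o is +6, s→y is +6 — a constant shift. Every letter moves 6 places later in the alphabet, wrapping around z→a.
For eat: e+6=k, a+6=g, t+6=z.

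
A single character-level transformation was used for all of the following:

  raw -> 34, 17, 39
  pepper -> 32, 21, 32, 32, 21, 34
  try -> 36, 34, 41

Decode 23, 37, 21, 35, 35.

r is letter #18 and maps to 34: an offset of 16. Each letter is replaced by its alphabet position (a=1..z=26) + 16.
Decoding 23, 37, 21, 35, 35: 23→(23−16)÷1=7=g, 37→(37−16)÷1=21=u, 21→(21−16)÷1=5=e, 35→(35−16)÷1=19=s, 35→(35−16)÷1=19=s.

guess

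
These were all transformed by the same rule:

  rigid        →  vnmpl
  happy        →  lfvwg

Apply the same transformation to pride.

Each letter shifts forward by (position + 4), i.e. 4, 5, 6, … — the shift grows by one for each successive letter.
On pride: p+4=t, r+5=w, i+6=o, d+7=k, e+8=m.

twokm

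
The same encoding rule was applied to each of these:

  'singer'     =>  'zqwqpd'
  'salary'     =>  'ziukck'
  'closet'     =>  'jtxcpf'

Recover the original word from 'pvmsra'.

indigo

In singer: s→z is +7, i→q is +8, n→w is +9, g→q is +10 — the shift increases by 1 each position. The shift increases by 1 at each position, starting from +7: 7, 8, 9, ….
Decoding pvmsra: p−7=i, v−8=n, m−9=d, s−10=i, r−11=g, a−12=o.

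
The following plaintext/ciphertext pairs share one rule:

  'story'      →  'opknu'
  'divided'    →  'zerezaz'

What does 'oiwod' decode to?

Compare letters: s→o is +22, t→p is +22, o→k is +22 — a constant shift. Every letter moves 22 places later in the alphabet, wrapping around z→a.
Reversing it on oiwod: o−22=s, i−22=m, w−22=a, o−22=s, d−22=h.

smash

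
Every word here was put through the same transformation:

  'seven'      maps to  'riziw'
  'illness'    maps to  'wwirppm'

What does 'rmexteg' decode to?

captain

The output letters match the input read backwards, each shifted +4: seven reversed is neves. The word is reversed, then every letter is shifted forward by 4.
Decoding rmexteg: shift back: r−4=n, m−4=i, e−4=a, x−4=t, t−4=p, e−4=a, g−4=c → niatpac; then reverse → captain.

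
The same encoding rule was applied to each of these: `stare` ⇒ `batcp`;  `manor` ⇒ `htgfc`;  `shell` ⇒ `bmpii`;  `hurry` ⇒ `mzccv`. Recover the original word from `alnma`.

Treating letters as 0–25, the rule is x ↦ 25x + 19 (mod 26).
Decoding alnma: a(0)→25·(0−19)≡19=t; l(11)→25·(11−19)≡8=i; n(13)→25·(13−19)≡6=g; m(12)→25·(12−19)≡7=h; a(0)→25·(0−19)≡19=t (all mod 26).

tight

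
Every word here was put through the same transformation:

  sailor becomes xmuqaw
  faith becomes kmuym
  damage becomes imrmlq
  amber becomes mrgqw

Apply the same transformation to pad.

Two shifts are in play — +12 for a/e/i/o/u, +5 for every other letter.
Applying it to pad: p(cons)+5=u, a(vowel)+12=m, d(cons)+5=i.

umi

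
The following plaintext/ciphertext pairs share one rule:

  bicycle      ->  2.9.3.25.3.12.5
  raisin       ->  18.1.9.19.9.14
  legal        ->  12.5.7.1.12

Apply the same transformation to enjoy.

b is letter #2 and maps to 2: an offset of 0. Letters become their 1-indexed alphabet positions: a=1 … z=26.
For enjoy: e=5→5, n=14→14, j=10→10, o=15→15, y=25→25.

5.14.10.15.25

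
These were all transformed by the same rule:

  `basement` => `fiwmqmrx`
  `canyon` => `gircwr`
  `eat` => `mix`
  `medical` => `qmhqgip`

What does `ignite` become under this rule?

qkrqxm

The shift depends on letter class: consonant b→f is +4, but vowel a→i is +8. Vowels shift forward by 8 and consonants shift forward by 4.
Applying it to ignite: i(vowel)+8=q, g(cons)+4=k, n(cons)+4=r, i(vowel)+8=q, t(cons)+4=x, e(vowel)+8=m.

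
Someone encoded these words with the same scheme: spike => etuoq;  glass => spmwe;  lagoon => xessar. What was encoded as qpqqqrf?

Shifts by position in spike: pos 0: s→e (+12), pos 1: p→t (+4), pos 2: i→u (+12), pos 3: k→o (+4) — repeating every 2. It's a Vigenère-style cipher with numeric key [12,4]: position i shifts by key[i mod 2].
Reversing it on qpqqqrf: q−12=e, p−4=l, q−12=e, q−4=m, q−12=e, r−4=n, f−12=t.

element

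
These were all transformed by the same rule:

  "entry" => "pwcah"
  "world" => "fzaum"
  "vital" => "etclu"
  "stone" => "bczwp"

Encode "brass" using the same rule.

kalbb

The rule splits by letter class: vowels +11, consonants +9.
Applying it to brass: b(cons)+9=k, r(cons)+9=a, a(vowel)+11=l, s(cons)+9=b, s(cons)+9=b.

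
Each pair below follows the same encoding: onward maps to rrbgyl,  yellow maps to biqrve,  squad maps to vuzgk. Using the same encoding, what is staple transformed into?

vxfvsm

In onward: o→r is +3, n→r is +4, w→b is +5, a→g is +6 — the shift increases by 1 each position. Letter i (0-indexed) is shifted by i+3, so successive shifts are 3, 4, 5, ….
Applying it to staple: s+3=v, t+4=x, a+5=f, p+6=v, l+7=s, e+8=m.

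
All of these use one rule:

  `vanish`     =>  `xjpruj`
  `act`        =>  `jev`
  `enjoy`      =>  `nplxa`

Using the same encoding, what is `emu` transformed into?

The rule splits by letter class: vowels +9, consonants +2.
Applying it to emu: e(vowel)+9=n, m(cons)+2=o, u(vowel)+9=d.

nod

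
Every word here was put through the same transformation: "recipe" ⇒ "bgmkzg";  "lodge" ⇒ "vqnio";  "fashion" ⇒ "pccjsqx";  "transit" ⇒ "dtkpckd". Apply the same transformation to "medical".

wgnkmcv

Shifts by position in recipe: pos 0: r→b (+10), pos 1: e→g (+2), pos 2: c→m (+10), pos 3: i→k (+2) — repeating every 2. The shifts repeat in a cycle of length 2: positions 0,1,… shift by +10, +2, then the pattern repeats.
On medical: m+10=w, e+2=g, d+10=n, i+2=k, c+10=m, a+2=c, l+10=v.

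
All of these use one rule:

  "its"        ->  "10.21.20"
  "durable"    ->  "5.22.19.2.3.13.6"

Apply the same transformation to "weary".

24.6.2.19.26

i is letter #9 and maps to 10: an offset of 1. The number is (letter's place in the alphabet, a=1) + 1.
Applying it to weary: w=23→24, e=5→6, a=1→2, r=18→19, y=25→26.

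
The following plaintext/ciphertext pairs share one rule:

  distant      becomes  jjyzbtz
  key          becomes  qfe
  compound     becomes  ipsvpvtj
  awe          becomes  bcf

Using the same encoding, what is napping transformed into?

The shift depends on letter class: consonant d→j is +6, but vowel i→j is +1. Vowels shift forward by 1 and consonants shift forward by 6.
On napping: n(cons)+6=t, a(vowel)+1=b, p(cons)+6=v, p(cons)+6=v, i(vowel)+1=j, n(cons)+6=t, g(cons)+6=m.

tbvvjtm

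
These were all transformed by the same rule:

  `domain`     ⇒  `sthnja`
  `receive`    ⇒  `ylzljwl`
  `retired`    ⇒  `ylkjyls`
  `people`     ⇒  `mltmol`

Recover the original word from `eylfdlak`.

frequent

This is an affine cipher: with a=0,…,z=25, each position x becomes (19x+13) mod 26.
Decoding eylfdlak: e(4)→11·(4−13)≡5=f; y(24)→11·(24−13)≡17=r; l(11)→11·(11−13)≡4=e; f(5)→11·(5−13)≡16=q; d(3)→11·(3−13)≡20=u; l(11)→11·(11−13)≡4=e; a(0)→11·(0−13)≡13=n; k(10)→11·(10−13)≡19=t (all mod 26).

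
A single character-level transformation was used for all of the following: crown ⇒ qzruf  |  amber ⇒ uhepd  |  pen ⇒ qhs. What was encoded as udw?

The output letters match the input read backwards, each shifted +3: crown reversed is nworc. Read the word backwards and shift each letter +3.
Decoding udw: shift back: u−3=r, d−3=a, w−3=t → rat; then reverse → tar.

tar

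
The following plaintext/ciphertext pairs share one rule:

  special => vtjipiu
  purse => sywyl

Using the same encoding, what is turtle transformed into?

wywzsm

In special: s→v is +3, p→t is +4, e→j is +5, c→i is +6 — the shift increases by 1 each position. Each letter shifts forward by (position + 3), i.e. 3, 4, 5, … — the shift grows by one for each successive letter.
For turtle: t+3=w, u+4=y, r+5=w, t+6=z, l+7=s, e+8=m.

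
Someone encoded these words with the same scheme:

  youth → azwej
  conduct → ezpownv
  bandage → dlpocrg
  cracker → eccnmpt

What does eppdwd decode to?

census

A repeating key of period 2 is used — shifts +2, +11 over and over.
Undoing it on eppdwd: e−2=c, p−11=e, p−2=n, d−11=s, w−2=u, d−11=s.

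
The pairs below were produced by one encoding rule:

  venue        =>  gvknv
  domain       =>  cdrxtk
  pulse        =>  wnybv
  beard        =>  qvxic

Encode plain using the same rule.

v(21)→g(6) and e(4)→v(21) fit y≡19x+23 (mod 26); the inverse of 19 mod 26 is 11. This is an affine cipher: with a=0,…,z=25, each position x becomes (19x+23) mod 26.
Applying it to plain: p(15)→19·15+23≡22=w; l(11)→19·11+23≡24=y; a(0)→19·0+23≡23=x; i(8)→19·8+23≡19=t; n(13)→19·13+23≡10=k (all mod 26).

wyxtk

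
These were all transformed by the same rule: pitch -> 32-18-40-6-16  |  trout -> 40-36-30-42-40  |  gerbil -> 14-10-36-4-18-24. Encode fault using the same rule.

12-2-42-24-40

p(#16)→32 and i(#9)→18: differences scale by 2, so n = 2·pos + 0. The formula is n = 2×(alphabet index, a=1).
For fault: f=6→12, a=1→2, u=21→42, l=12→24, t=20→40.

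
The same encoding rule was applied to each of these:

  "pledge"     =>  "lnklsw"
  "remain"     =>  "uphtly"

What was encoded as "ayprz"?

The output letters match the input read backwards, each shifted +7: pledge reversed is egdelp. The word is reversed, then every letter is shifted forward by 7.
Decoding ayprz: shift back: a−7=t, y−7=r, p−7=i, r−7=k, z−7=s → triks; then reverse → skirt.

skirt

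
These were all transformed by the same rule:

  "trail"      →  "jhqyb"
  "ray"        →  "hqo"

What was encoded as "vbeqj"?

Compare letters: t→j is +16, r→h is +16, a→q is +16 — a constant shift. It's a constant shift of +16 (ROT16).
Undoing it on vbeqj: v−16=f, b−16=l, e−16=o, q−16=a, j−16=t.

float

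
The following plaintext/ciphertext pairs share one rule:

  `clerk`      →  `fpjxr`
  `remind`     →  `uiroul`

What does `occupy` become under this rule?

rghawg

In clerk: c→f is +3, l→p is +4, e→j is +5, r→x is +6 — the shift increases by 1 each position. The shift increases by 1 at each position, starting from +3: 3, 4, 5, ….
Applying it to occupy: o+3=r, c+4=g, c+5=h, u+6=a, p+7=w, y+8=g.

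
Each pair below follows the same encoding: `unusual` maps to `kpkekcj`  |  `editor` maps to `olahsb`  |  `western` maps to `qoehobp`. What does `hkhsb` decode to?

tutor

This is an affine cipher: with a=0,…,z=25, each position x becomes (3x+2) mod 26.
Reversing it on hkhsb: h(7)→9·(7−2)≡19=t; k(10)→9·(10−2)≡20=u; h(7)→9·(7−2)≡19=t; s(18)→9·(18−2)≡14=o; b(1)→9·(1−2)≡17=r (all mod 26).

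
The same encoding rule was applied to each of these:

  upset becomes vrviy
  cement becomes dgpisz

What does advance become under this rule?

bfyesil

In upset: u→v is +1, p→r is +2, s→v is +3, e→i is +4 — the shift increases by 1 each position. Each letter shifts forward by (position + 1), i.e. 1, 2, 3, … — the shift grows by one for each successive letter.
For advance: a+1=b, d+2=f, v+3=y, a+4=e, n+5=s, c+6=i, e+7=l.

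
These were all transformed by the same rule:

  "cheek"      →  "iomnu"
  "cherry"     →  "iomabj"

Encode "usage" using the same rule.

azipo

Letter i (0-indexed) is shifted by i+6, so successive shifts are 6, 7, 8, ….
On usage: u+6=a, s+7=z, a+8=i, g+9=p, e+10=o.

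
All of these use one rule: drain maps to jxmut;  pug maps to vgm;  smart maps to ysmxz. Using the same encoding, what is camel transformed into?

The shift depends on letter class: consonant d→j is +6, but vowel a→m is +12. The rule splits by letter class: vowels +12, consonants +6.
On camel: c(cons)+6=i, a(vowel)+12=m, m(cons)+6=s, e(vowel)+12=q, l(cons)+6=r.

imsqr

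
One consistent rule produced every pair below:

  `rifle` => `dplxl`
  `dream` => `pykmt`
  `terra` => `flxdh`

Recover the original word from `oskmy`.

Shifts by position in rifle: pos 0: r→d (+12), pos 1: i→p (+7), pos 2: f→l (+6), pos 3: l→x (+12), pos 4: e→l (+7) — repeating every 3. The shifts repeat in a cycle of length 3: positions 0,1,… shift by +12, +7, +6, then the pattern repeats.
Undoing it on oskmy: o−12=c, s−7=l, k−6=e, m−12=a, y−7=r.

clear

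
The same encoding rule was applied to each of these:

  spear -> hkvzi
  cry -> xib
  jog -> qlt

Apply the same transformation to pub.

kfy

This is the alphabet-reversal cipher (Atbash): a becomes z, b becomes y, etc.
On pub: p↔k, u↔f, b↔y.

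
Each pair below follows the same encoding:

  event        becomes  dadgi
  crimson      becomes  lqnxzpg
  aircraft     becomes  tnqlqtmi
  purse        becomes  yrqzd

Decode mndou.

This is an affine cipher: with a=0,…,z=25, each position x becomes (9x+19) mod 26.
Undoing it on mndou: m(12)→3·(12−19)≡5=f; n(13)→3·(13−19)≡8=i; d(3)→3·(3−19)≡4=e; o(14)→3·(14−19)≡11=l; u(20)→3·(20−19)≡3=d (all mod 26).

field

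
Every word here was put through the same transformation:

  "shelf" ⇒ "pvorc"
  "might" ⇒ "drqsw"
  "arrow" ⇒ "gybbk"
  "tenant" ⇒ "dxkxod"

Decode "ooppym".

coffee

Two steps: reverse the string, then apply a Caesar shift of +10.
Undoing it on ooppym: shift back: o−10=e, o−10=e, p−10=f, p−10=f, y−10=o, m−10=c → eeffoc; then reverse → coffee.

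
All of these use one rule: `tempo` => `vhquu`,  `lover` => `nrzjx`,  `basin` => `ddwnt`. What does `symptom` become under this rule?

In tempo: t→v is +2, e→h is +3, m→q is +4, p→u is +5 — the shift increases by 1 each position. Each letter shifts forward by (position + 2), i.e. 2, 3, 4, … — the shift grows by one for each successive letter.
Applying it to symptom: s+2=u, y+3=b, m+4=q, p+5=u, t+6=z, o+7=v, m+8=u.

ubquzvu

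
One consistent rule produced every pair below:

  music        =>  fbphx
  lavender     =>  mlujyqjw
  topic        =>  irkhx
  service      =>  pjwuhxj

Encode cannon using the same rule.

xlyyry

m(12)→f(5) and u(20)→b(1) fit y≡19x+11 (mod 26); the inverse of 19 mod 26 is 11. This is an affine cipher: with a=0,…,z=25, each position x becomes (19x+11) mod 26.
For cannon: c(2)→19·2+11≡23=x; a(0)→19·0+11≡11=l; n(13)→19·13+11≡24=y; n(13)→19·13+11≡24=y; o(14)→19·14+11≡17=r; n(13)→19·13+11≡24=y (all mod 26).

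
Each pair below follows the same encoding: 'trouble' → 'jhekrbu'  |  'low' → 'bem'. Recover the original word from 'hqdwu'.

range

Compare letters: t→j is +16, r→h is +16, o→e is +16 — a constant shift. It's a constant shift of +16 (ROT16).
Decoding hqdwu: h−16=r, q−16=a, d−16=n, w−16=g, u−16=e.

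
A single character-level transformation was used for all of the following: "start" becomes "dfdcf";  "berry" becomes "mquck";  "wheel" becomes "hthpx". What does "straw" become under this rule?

dfuli

Shifts by position in start: pos 0: s→d (+11), pos 1: t→f (+12), pos 2: a→d (+3), pos 3: r→c (+11), pos 4: t→f (+12) — repeating every 3. The shifts repeat in a cycle of length 3: positions 0,1,… shift by +11, +12, +3, then the pattern repeats.
On straw: s+11=d, t+12=f, r+3=u, a+11=l, w+12=i.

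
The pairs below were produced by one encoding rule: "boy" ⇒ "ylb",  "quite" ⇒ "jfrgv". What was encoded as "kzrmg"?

Each pair mirrors across the alphabet (b↔y, o↔l, y↔b): positions sum to 25. Letters are reflected about the middle of the alphabet (position → 25−position): Atbash.
Undoing it on kzrmg: k↔p, z↔a, r↔i, m↔n, g↔t.

paint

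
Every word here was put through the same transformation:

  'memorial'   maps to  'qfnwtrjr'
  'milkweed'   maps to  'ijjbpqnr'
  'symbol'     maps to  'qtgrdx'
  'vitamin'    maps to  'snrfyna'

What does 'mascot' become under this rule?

The output letters match the input read backwards, each shifted +5: memorial reversed is lairomem. Read the word backwards and shift each letter +5.
Applying it to mascot: reverse → tocsam; then shift: t+5=y, o+5=t, c+5=h, s+5=x, a+5=f, m+5=r.

ythxfr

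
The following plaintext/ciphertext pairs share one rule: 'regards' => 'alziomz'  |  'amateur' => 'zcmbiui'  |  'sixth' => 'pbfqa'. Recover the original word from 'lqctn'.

fluid

Read the word backwards and shift each letter +8.
Reversing it on lqctn: shift back: l−8=d, q−8=i, c−8=u, t−8=l, n−8=f → diulf; then reverse → fluid.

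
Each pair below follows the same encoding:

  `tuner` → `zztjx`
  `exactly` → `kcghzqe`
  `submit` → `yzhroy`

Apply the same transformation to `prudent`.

Shifts by position in tuner: pos 0: t→z (+6), pos 1: u→z (+5), pos 2: n→t (+6), pos 3: e→j (+5) — repeating every 2. A repeating key of period 2 is used — shifts +6, +5 over and over.
On prudent: p+6=v, r+5=w, u+6=a, d+5=i, e+6=k, n+5=s, t+6=z.

vwaiksz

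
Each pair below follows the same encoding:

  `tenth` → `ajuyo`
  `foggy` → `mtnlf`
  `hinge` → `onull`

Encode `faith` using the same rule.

Shifts by position in tenth: pos 0: t→a (+7), pos 1: e→j (+5), pos 2: n→u (+7), pos 3: t→y (+5) — repeating every 2. The shifts repeat in a cycle of length 2: positions 0,1,… shift by +7, +5, then the pattern repeats.
For faith: f+7=m, a+5=f, i+7=p, t+5=y, h+7=o.

mfpyo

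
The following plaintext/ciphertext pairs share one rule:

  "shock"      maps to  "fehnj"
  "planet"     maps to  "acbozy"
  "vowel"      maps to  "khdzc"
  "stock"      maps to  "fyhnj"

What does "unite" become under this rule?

Each letter's alphabet position (a=0..z=25) is mapped through 19·x+1 mod 26 — an affine cipher.
Applying it to unite: u(20)→19·20+1≡17=r; n(13)→19·13+1≡14=o; i(8)→19·8+1≡23=x; t(19)→19·19+1≡24=y; e(4)→19·4+1≡25=z (all mod 26).

roxyz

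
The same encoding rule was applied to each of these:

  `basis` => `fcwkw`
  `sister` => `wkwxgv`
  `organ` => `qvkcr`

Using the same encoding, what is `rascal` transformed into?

The rule splits by letter class: vowels +2, consonants +4.
On rascal: r(cons)+4=v, a(vowel)+2=c, s(cons)+4=w, c(cons)+4=g, a(vowel)+2=c, l(cons)+4=p.

vcwgcp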